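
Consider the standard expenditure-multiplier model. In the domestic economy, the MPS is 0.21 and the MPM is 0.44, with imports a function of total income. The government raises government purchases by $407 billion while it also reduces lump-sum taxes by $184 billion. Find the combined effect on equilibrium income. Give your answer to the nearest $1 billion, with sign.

MPC = 1 − MPS = 1 − 0.21 = 0.79.
Expenditure multiplier = 1/(1 − c + m) = 1/(1 − 0.79 + 0.44) = 1/0.65 ≈ 1.538.
ΔG contributes k·ΔG = (+$407 billion) / 0.65 ≈ +$626.2 billion.
ΔT of −$184 billion changes first-round spending by −c·ΔT = +$145.36 billion, contributing k·(−c·ΔT) = (+$145.36 billion) / 0.65 ≈ +$223.6 billion.
Net ΔY = k(ΔG − c·ΔT) = (+$552.36 billion) / 0.65 ≈ +$850 billion.

+$850 billion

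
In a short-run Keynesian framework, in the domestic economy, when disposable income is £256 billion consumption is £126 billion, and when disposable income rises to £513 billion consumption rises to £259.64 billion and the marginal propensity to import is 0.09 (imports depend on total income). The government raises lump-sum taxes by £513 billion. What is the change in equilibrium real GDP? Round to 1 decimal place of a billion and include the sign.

MPC = ΔC/ΔYd = (259.64 − 126)/(513 − 256) = 133.64/257 = 0.52.
A lump-sum tax change of +£513 billion shifts disposable income by −£513 billion; first-round consumption changes by −c × ΔT = −0.52 × (+£513 billion) = −£266.76 billion.
Expenditure multiplier = 1/(1 − c + m) = 1/(1 − 0.52 + 0.09) = 1/0.57 ≈ 1.754.
The tax multiplier is −c × k ≈ −0.912, so ΔY = k × (−c·ΔT) = (−£266.76 billion) / 0.57 = −£468 billion.

−£468.0 billion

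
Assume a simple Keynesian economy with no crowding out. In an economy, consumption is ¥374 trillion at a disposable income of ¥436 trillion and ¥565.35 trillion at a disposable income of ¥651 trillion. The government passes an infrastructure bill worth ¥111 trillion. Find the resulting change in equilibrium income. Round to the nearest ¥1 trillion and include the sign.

+¥1,009 trillion

MPC = ΔC/ΔYd = (565.35 − 374)/(651 − 436) = 191.35/215 = 0.89.
Expenditure multiplier = 1/(1 − MPC) = 1/(1 − 0.89) = 1/0.11 ≈ 9.091.
ΔY = k × ΔG = (+¥111 trillion) / 0.11 ≈ +¥1,009 trillion.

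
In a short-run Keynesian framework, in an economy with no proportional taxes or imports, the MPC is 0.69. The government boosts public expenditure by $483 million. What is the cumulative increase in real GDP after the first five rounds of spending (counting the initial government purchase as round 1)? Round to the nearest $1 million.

$1,314 million

Round 1 adds ΔG = $483 million; each later round is MPC = 0.69 times the previous.
After 5 rounds: 483 + 333.27 + 229.9563 + 158.669847 + 109.48219443 = ΔG·(1 − c^5)/(1 − c) = 483 × (1 − 0.1564031349)/0.31 ≈ $1,314 million.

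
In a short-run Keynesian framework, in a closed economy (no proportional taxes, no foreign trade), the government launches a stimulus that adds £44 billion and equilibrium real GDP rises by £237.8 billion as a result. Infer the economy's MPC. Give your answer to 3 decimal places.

Implied spending multiplier k = ΔY/ΔG = 237.8/44 ≈ 5.4045.
Since k = 1/(1 − MPC), MPC = 1 − 1/k = 1 − ΔG/ΔY = 1 − 44/237.8 ≈ 0.815.

0.815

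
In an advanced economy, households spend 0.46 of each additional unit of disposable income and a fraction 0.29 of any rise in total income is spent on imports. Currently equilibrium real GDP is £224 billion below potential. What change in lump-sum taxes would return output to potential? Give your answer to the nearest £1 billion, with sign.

−£404 billion

Spending multiplier = 1/(1 − c + m) = 1/(1 − 0.46 + 0.29) = 1/0.83 ≈ 1.205.
Tax multiplier = −c·k = −0.46/0.83 ≈ −0.554. Need ΔY = +£224 billion, so ΔT = ΔY/(−c·k) = −(+£224 billion) × 0.83 / 0.46 ≈ −£404 billion.
The government should cut lump-sum taxes by £404 billion.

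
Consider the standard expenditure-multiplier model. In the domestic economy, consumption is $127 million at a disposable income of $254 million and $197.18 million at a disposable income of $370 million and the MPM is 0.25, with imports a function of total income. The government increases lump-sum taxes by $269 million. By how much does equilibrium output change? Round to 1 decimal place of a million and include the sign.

MPC = ΔC/ΔYd = (197.18 − 127)/(370 − 254) = 70.18/116 = 0.605.
A lump-sum tax change of +$269 million shifts disposable income by −$269 million; first-round consumption changes by −c × ΔT = −0.605 × (+$269 million) = −$162.745 million.
Expenditure multiplier = 1/(1 − c + m) = 1/(1 − 0.605 + 0.25) = 1/0.645 ≈ 1.55.
The tax multiplier is −c × k ≈ −0.938, so ΔY = k × (−c·ΔT) = (−$162.745 million) / 0.645 ≈ −$252.3 million.

−$252.3 million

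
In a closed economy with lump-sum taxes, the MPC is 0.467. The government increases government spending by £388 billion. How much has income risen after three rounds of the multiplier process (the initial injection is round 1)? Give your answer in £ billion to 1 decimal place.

£653.8 billion

Round 1 adds ΔG = £388 billion; each later round is MPC = 0.467 times the previous.
After 3 rounds: 388 + 181.196 + 84.618532 = ΔG·(1 − c^3)/(1 − c) = 388 × (1 − 0.101847563)/0.533 ≈ £653.8 billion.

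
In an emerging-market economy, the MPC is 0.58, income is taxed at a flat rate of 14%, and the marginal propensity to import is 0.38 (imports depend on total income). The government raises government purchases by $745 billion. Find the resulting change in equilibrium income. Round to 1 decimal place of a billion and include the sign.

Spending multiplier = 1/(1 − c(1−t) + m) = 1/(1 − 0.58×0.86 + 0.38) = 1/0.8812 ≈ 1.135.
ΔY = k × ΔG = (+$745 billion) / 0.8812 ≈ +$845.4 billion.

+$845.4 billion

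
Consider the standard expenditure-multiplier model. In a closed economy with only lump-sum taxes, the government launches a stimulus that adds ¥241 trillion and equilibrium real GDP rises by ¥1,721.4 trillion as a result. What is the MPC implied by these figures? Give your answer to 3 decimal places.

Implied spending multiplier k = ΔY/ΔG = 1,721.4/241 ≈ 7.1427.
Since k = 1/(1 − MPC), MPC = 1 − 1/k = 1 − ΔG/ΔY = 1 − 241/1,721.4 ≈ 0.860.

0.860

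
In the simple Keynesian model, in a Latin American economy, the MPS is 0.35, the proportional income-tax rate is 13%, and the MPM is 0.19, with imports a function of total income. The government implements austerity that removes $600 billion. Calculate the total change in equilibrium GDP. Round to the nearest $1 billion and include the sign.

−$961 billion

MPC = 1 − MPS = 1 − 0.35 = 0.65.
Spending multiplier = 1/(1 − c(1−t) + m) = 1/(1 − 0.65×0.87 + 0.19) = 1/0.6245 ≈ 1.601.
ΔY = k × ΔG = (−$600 billion) / 0.6245 ≈ −$961 billion.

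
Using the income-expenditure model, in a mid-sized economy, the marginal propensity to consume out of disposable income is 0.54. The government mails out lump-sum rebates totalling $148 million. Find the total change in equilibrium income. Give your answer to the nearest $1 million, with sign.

+$174 million

A lump-sum tax change of −$148 million shifts disposable income by +$148 million; first-round consumption changes by −c × ΔT = −0.54 × (−$148 million) = +$79.92 million.
Expenditure multiplier = 1/(1 − MPC) = 1/(1 − 0.54) = 1/0.46 ≈ 2.174.
The tax multiplier is −c × k ≈ −1.174, so ΔY = k × (−c·ΔT) = (+$79.92 million) / 0.46 ≈ +$174 million.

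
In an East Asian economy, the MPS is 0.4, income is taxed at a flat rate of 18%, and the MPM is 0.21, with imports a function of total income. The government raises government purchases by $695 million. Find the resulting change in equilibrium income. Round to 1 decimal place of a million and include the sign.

MPC = 1 − MPS = 1 − 0.4 = 0.6.
Government-spending multiplier = 1/(1 − c(1−t) + m) = 1/(1 − 0.6×0.82 + 0.21) = 1/0.718 ≈ 1.393.
ΔY = k × ΔG = (+$695 million) / 0.718 ≈ +$968 million.

+$968.0 million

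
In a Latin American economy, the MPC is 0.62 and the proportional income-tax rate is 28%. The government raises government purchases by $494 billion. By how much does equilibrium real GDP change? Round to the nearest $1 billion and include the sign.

+$892 billion

Spending multiplier = 1/(1 − c(1−t)) = 1/(1 − 0.62×0.72) = 1/0.5536 ≈ 1.806.
ΔY = k × ΔG = (+$494 billion) / 0.5536 ≈ +$892 billion.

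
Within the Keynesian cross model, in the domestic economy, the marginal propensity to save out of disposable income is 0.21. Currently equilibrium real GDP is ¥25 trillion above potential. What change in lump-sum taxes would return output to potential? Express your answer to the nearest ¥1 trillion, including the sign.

+¥7 trillion

MPC = 1 − MPS = 1 − 0.21 = 0.79.
Spending multiplier = 1/(1 − MPC) = 1/(1 − 0.79) = 1/0.21 ≈ 4.762.
Tax multiplier = −c·k = −0.79/0.21 ≈ −3.762. Need ΔY = −¥25 trillion, so ΔT = ΔY/(−c·k) = −(−¥25 trillion) × 0.21 / 0.79 ≈ +¥7 trillion.
The government should raise lump-sum taxes by ¥7 trillion.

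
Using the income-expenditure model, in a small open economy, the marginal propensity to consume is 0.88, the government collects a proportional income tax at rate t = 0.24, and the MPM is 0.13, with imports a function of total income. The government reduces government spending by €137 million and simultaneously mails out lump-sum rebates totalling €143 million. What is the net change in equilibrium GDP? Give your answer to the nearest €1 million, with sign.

Expenditure multiplier = 1/(1 − c(1−t) + m) = 1/(1 − 0.88×0.76 + 0.13) = 1/0.4612 ≈ 2.168.
ΔG contributes k·ΔG = (−€137 million) / 0.4612 ≈ −€297.1 million.
ΔT of −€143 million changes first-round spending by −c·ΔT = +€125.84 million, contributing k·(−c·ΔT) = (+€125.84 million) / 0.4612 ≈ +€272.9 million.
Net ΔY = k(ΔG − c·ΔT) = (−€11.16 million) / 0.4612 ≈ −€24 million.

−€24 million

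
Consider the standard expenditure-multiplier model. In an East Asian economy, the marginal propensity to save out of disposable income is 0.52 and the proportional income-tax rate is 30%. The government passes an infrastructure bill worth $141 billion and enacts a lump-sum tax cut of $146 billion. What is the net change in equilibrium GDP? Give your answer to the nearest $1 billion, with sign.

MPC = 1 − MPS = 1 − 0.52 = 0.48.
Expenditure multiplier = 1/(1 − c(1−t)) = 1/(1 − 0.48×0.7) = 1/0.664 ≈ 1.506.
ΔG contributes k·ΔG = (+$141 billion) / 0.664 ≈ +$212.3 billion.
ΔT of −$146 billion changes first-round spending by −c·ΔT = +$70.08 billion, contributing k·(−c·ΔT) = (+$70.08 billion) / 0.664 ≈ +$105.5 billion.
Net ΔY = k(ΔG − c·ΔT) = (+$211.08 billion) / 0.664 ≈ +$318 billion.

+$318 billion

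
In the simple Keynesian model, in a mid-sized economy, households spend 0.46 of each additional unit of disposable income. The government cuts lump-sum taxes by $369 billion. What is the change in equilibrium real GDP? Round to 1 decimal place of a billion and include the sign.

A lump-sum tax change of −$369 billion shifts disposable income by +$369 billion; first-round consumption changes by −c × ΔT = −0.46 × (−$369 billion) = +$169.74 billion.
Expenditure multiplier = 1/(1 − MPC) = 1/(1 − 0.46) = 1/0.54 ≈ 1.852.
The tax multiplier is −c × k ≈ −0.852, so ΔY = k × (−c·ΔT) = (+$169.74 billion) / 0.54 ≈ +$314.3 billion.

+$314.3 billion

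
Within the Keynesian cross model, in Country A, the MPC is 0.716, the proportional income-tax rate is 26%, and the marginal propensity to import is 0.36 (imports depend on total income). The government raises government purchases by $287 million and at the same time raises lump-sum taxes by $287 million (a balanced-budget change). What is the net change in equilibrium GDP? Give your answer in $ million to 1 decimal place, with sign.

+$98.2 million

Expenditure multiplier = 1/(1 − c(1−t) + m) = 1/(1 − 0.716×0.74 + 0.36) = 1/0.83016 ≈ 1.205.
ΔG contributes k·ΔG = (+$287 million) / 0.83016 ≈ +$345.7 million.
ΔT of +$287 million changes first-round spending by −c·ΔT = −$205.492 million, contributing k·(−c·ΔT) = (−$205.492 million) / 0.83016 ≈ −$247.5 million.
Net ΔY = k(ΔG − c·ΔT) = (+$81.508 million) / 0.83016 ≈ +$98.2 million.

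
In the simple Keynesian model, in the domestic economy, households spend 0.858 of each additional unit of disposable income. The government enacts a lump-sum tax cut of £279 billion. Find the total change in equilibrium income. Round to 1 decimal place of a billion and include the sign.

+£1,685.8 billion

A lump-sum tax change of −£279 billion shifts disposable income by +£279 billion; first-round consumption changes by −c × ΔT = −0.858 × (−£279 billion) = +£239.382 billion.
Expenditure multiplier = 1/(1 − MPC) = 1/(1 − 0.858) = 1/0.142 ≈ 7.042.
The tax multiplier is −c × k ≈ −6.042, so ΔY = k × (−c·ΔT) = (+£239.382 billion) / 0.142 ≈ +£1,685.8 billion.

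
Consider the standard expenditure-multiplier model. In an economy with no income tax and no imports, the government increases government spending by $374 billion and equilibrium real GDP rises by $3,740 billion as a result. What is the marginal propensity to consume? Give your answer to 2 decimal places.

Implied spending multiplier k = ΔY/ΔG = 3,740/374 = 10.
Since k = 1/(1 − MPC), MPC = 1 − 1/k = 1 − ΔG/ΔY = 1 − 374/3,740 = 0.90.

0.90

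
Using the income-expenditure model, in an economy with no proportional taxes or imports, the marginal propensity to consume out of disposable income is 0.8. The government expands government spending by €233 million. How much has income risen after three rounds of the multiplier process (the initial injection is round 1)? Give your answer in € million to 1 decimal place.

Round 1 adds ΔG = €233 million; each later round is MPC = 0.8 times the previous.
After 3 rounds: 233 + 186.4 + 149.12 = ΔG·(1 − c^3)/(1 − c) = 233 × (1 − 0.512)/0.2 ≈ €568.5 million.

€568.5 million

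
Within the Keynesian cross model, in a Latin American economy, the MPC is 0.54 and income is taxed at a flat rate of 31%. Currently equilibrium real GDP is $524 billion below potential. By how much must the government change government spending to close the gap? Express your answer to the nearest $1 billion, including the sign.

Spending multiplier = 1/(1 − c(1−t)) = 1/(1 − 0.54×0.69) = 1/0.6274 ≈ 1.594.
Need ΔY = +$524 billion, so ΔG = ΔY/k = (+$524 billion) × 0.6274 ≈ +$329 billion.
The government should increase government spending by $329 billion.

+$329 billion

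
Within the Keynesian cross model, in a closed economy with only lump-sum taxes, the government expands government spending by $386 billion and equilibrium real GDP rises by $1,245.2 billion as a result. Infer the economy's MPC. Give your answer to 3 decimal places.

Implied spending multiplier k = ΔY/ΔG = 1,245.2/386 ≈ 3.2259.
Since k = 1/(1 − MPC), MPC = 1 − 1/k = 1 − ΔG/ΔY = 1 − 386/1,245.2 ≈ 0.690.

0.690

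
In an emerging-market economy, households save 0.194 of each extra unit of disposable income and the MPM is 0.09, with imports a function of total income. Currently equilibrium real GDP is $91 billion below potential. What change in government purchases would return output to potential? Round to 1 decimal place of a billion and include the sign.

MPC = 1 − MPS = 1 − 0.194 = 0.806.
Spending multiplier = 1/(1 − c + m) = 1/(1 − 0.806 + 0.09) = 1/0.284 ≈ 3.521.
Need ΔY = +$91 billion, so ΔG = ΔY/k = (+$91 billion) × 0.284 ≈ +$25.8 billion.
The government should increase government purchases by $25.8 billion.

+$25.8 billion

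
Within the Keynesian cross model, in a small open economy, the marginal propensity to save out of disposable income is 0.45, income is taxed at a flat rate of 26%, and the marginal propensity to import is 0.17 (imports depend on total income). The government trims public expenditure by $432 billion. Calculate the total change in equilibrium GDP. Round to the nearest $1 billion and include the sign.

−$566 billion

MPC = 1 − MPS = 1 − 0.45 = 0.55.
Government-spending multiplier = 1/(1 − c(1−t) + m) = 1/(1 − 0.55×0.74 + 0.17) = 1/0.763 ≈ 1.311.
ΔY = k × ΔG = (−$432 billion) / 0.763 ≈ −$566 billion.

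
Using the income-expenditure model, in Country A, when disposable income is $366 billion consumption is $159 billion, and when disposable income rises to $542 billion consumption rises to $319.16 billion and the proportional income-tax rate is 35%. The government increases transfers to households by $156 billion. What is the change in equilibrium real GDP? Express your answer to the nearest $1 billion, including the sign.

+$348 billion

MPC = ΔC/ΔYd = (319.16 − 159)/(542 − 366) = 160.16/176 = 0.91.
The transfer change shifts disposable income by +$156 billion, so first-round consumption changes by c·ΔTR = 0.91 × (+$156 billion) = +$141.96 billion.
Expenditure multiplier = 1/(1 − c(1−t)) = 1/(1 − 0.91×0.65) = 1/0.4085 ≈ 2.448.
The transfer multiplier is c × k ≈ 2.228, so ΔY = k × (c·ΔTR) = (+$141.96 billion) / 0.4085 ≈ +$348 billion.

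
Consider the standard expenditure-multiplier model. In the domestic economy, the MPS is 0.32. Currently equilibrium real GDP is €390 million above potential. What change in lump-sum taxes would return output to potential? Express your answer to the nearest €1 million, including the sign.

MPC = 1 − MPS = 1 − 0.32 = 0.68.
Spending multiplier = 1/(1 − MPC) = 1/(1 − 0.68) = 1/0.32 = 3.125.
Tax multiplier = −c·k = −0.68/0.32 = −2.125. Need ΔY = −€390 million, so ΔT = ΔY/(−c·k) = −(−€390 million) × 0.32 / 0.68 ≈ +€184 million.
The government should raise lump-sum taxes by €184 million.

+€184 million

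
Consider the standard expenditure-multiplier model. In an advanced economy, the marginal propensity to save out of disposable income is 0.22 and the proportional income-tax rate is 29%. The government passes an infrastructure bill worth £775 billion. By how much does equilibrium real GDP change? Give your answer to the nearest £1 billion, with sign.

+£1,737 billion

MPC = 1 − MPS = 1 − 0.22 = 0.78.
Government-spending multiplier = 1/(1 − c(1−t)) = 1/(1 − 0.78×0.71) = 1/0.4462 ≈ 2.241.
ΔY = k × ΔG = (+£775 billion) / 0.4462 ≈ +£1,737 billion.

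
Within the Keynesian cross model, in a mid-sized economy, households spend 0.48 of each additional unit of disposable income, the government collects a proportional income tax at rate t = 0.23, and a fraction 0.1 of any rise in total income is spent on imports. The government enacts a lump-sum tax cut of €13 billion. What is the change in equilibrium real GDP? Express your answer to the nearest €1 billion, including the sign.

A lump-sum tax change of −€13 billion shifts disposable income by +€13 billion; first-round consumption changes by −c × ΔT = −0.48 × (−€13 billion) = +€6.24 billion.
Expenditure multiplier = 1/(1 − c(1−t) + m) = 1/(1 − 0.48×0.77 + 0.1) = 1/0.7304 ≈ 1.369.
The tax multiplier is −c × k ≈ −0.657, so ΔY = k × (−c·ΔT) = (+€6.24 billion) / 0.7304 ≈ +€9 billion.

+€9 billion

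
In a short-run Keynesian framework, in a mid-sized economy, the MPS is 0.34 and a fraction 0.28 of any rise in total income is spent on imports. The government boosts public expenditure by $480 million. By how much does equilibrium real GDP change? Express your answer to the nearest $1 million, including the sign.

+$774 million

MPC = 1 − MPS = 1 − 0.34 = 0.66.
Expenditure multiplier = 1/(1 − c + m) = 1/(1 − 0.66 + 0.28) = 1/0.62 ≈ 1.613.
ΔY = k × ΔG = (+$480 million) / 0.62 ≈ +$774 million.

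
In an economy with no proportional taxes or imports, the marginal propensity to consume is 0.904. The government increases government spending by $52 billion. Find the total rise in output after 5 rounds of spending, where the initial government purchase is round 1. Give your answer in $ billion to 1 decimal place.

Round 1 adds ΔG = $52 billion; each later round is MPC = 0.904 times the previous.
After 5 rounds: 52 + 47.008 + 42.495232 + 38.415689728 + 34.727783514112 = ΔG·(1 − c^5)/(1 − c) = 52 × (1 − 0.603729159553024)/0.096 ≈ $214.6 billion.

$214.6 billion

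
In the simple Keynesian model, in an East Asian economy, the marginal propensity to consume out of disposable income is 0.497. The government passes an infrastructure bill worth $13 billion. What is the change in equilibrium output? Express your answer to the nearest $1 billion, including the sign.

+$26 billion

Expenditure multiplier = 1/(1 − MPC) = 1/(1 − 0.497) = 1/0.503 ≈ 1.988.
ΔY = k × ΔG = (+$13 billion) / 0.503 ≈ +$26 billion.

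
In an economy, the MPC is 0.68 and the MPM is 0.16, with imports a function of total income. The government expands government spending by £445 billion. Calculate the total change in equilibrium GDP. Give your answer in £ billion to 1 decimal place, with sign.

Spending multiplier = 1/(1 − c + m) = 1/(1 − 0.68 + 0.16) = 1/0.48 ≈ 2.083.
ΔY = k × ΔG = (+£445 billion) / 0.48 ≈ +£927.1 billion.

+£927.1 billion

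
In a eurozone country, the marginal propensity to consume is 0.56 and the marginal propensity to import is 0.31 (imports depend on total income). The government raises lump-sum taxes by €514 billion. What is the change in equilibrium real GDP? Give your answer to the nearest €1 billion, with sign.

−€384 billion

A lump-sum tax change of +€514 billion shifts disposable income by −€514 billion; first-round consumption changes by −c × ΔT = −0.56 × (+€514 billion) = −€287.84 billion.
Expenditure multiplier = 1/(1 − c + m) = 1/(1 − 0.56 + 0.31) = 1/0.75 ≈ 1.333.
The tax multiplier is −c × k ≈ −0.747, so ΔY = k × (−c·ΔT) = (−€287.84 billion) / 0.75 ≈ −€384 billion.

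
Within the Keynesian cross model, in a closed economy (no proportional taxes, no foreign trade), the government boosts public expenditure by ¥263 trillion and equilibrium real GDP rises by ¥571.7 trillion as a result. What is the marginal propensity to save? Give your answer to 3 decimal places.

Implied spending multiplier k = ΔY/ΔG = 571.7/263 ≈ 2.1738.
Since k = 1/(1 − MPC), MPC = 1 − 1/k = 1 − ΔG/ΔY = 1 − 263/571.7 ≈ 0.540.
MPS = 1 − MPC = 0.460.

0.460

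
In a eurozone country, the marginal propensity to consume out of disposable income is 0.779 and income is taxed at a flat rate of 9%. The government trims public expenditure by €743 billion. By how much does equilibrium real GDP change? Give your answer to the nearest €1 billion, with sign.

Expenditure multiplier = 1/(1 − c(1−t)) = 1/(1 − 0.779×0.91) = 1/0.29111 ≈ 3.435.
ΔY = k × ΔG = (−€743 billion) / 0.29111 ≈ −€2,552 billion.

−€2,552 billion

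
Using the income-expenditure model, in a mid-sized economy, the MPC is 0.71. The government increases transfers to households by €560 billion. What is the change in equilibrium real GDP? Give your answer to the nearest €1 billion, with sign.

The transfer change shifts disposable income by +€560 billion, so first-round consumption changes by c·ΔTR = 0.71 × (+€560 billion) = +€397.6 billion.
Expenditure multiplier = 1/(1 − MPC) = 1/(1 − 0.71) = 1/0.29 ≈ 3.448.
The transfer multiplier is c × k ≈ 2.448, so ΔY = k × (c·ΔTR) = (+€397.6 billion) / 0.29 ≈ +€1,371 billion.

+€1,371 billion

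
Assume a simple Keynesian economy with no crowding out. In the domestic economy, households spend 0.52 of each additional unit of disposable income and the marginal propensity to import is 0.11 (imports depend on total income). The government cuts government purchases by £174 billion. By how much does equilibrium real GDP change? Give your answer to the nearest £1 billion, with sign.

Expenditure multiplier = 1/(1 − c + m) = 1/(1 − 0.52 + 0.11) = 1/0.59 ≈ 1.695.
ΔY = k × ΔG = (−£174 billion) / 0.59 ≈ −£295 billion.

−£295 billion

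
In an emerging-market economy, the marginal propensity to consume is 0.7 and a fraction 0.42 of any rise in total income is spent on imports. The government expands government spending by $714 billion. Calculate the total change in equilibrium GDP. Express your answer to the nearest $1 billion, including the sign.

Spending multiplier = 1/(1 − c + m) = 1/(1 − 0.7 + 0.42) = 1/0.72 ≈ 1.389.
ΔY = k × ΔG = (+$714 billion) / 0.72 ≈ +$992 billion.

+$992 billion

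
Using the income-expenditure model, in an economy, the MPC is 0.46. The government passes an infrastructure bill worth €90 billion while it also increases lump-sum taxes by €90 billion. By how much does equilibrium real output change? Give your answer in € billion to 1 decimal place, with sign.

Expenditure multiplier = 1/(1 − MPC) = 1/(1 − 0.46) = 1/0.54 ≈ 1.852.
ΔG contributes k·ΔG = (+€90 billion) / 0.54 ≈ +€166.7 billion.
ΔT of +€90 billion changes first-round spending by −c·ΔT = −€41.4 billion, contributing k·(−c·ΔT) = (−€41.4 billion) / 0.54 ≈ −€76.7 billion.
With ΔG = ΔT and no other leakages, the balanced-budget multiplier is 1, so ΔY = ΔG = +€90 billion.

+€90.0 billion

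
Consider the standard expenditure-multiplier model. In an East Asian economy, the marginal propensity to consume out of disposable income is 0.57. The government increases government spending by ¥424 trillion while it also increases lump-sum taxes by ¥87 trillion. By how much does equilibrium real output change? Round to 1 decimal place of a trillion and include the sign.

+¥870.7 trillion

Expenditure multiplier = 1/(1 − MPC) = 1/(1 − 0.57) = 1/0.43 ≈ 2.326.
ΔG contributes k·ΔG = (+¥424 trillion) / 0.43 ≈ +¥986 trillion.
ΔT of +¥87 trillion changes first-round spending by −c·ΔT = −¥49.59 trillion, contributing k·(−c·ΔT) = (−¥49.59 trillion) / 0.43 ≈ −¥115.3 trillion.
Net ΔY = k(ΔG − c·ΔT) = (+¥374.41 trillion) / 0.43 ≈ +¥870.7 trillion.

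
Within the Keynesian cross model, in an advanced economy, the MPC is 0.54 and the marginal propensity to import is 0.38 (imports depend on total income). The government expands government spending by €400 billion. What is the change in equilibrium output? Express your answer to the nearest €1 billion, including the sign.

Spending multiplier = 1/(1 − c + m) = 1/(1 − 0.54 + 0.38) = 1/0.84 ≈ 1.19.
ΔY = k × ΔG = (+€400 billion) / 0.84 ≈ +€476 billion.

+€476 billion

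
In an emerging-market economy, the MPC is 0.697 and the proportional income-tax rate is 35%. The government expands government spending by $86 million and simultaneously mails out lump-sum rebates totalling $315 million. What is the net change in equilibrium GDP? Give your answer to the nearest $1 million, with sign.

Expenditure multiplier = 1/(1 − c(1−t)) = 1/(1 − 0.697×0.65) = 1/0.54695 ≈ 1.828.
ΔG contributes k·ΔG = (+$86 million) / 0.54695 ≈ +$157.2 million.
ΔT of −$315 million changes first-round spending by −c·ΔT = +$219.555 million, contributing k·(−c·ΔT) = (+$219.555 million) / 0.54695 ≈ +$401.4 million.
Net ΔY = k(ΔG − c·ΔT) = (+$305.555 million) / 0.54695 ≈ +$559 million.

+$559 million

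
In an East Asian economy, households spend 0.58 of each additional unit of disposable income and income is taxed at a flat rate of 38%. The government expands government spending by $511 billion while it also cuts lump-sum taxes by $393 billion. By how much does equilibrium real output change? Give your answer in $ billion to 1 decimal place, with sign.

+$1,153.9 billion

Expenditure multiplier = 1/(1 − c(1−t)) = 1/(1 − 0.58×0.62) = 1/0.6404 ≈ 1.562.
ΔG contributes k·ΔG = (+$511 billion) / 0.6404 ≈ +$797.9 billion.
ΔT of −$393 billion changes first-round spending by −c·ΔT = +$227.94 billion, contributing k·(−c·ΔT) = (+$227.94 billion) / 0.6404 ≈ +$355.9 billion.
Net ΔY = k(ΔG − c·ΔT) = (+$738.94 billion) / 0.6404 ≈ +$1,153.9 billion.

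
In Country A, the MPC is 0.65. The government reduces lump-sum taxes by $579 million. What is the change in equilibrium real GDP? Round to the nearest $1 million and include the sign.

+$1,075 million

A lump-sum tax change of −$579 million shifts disposable income by +$579 million; first-round consumption changes by −c × ΔT = −0.65 × (−$579 million) = +$376.35 million.
Expenditure multiplier = 1/(1 − MPC) = 1/(1 − 0.65) = 1/0.35 ≈ 2.857.
The tax multiplier is −c × k ≈ −1.857, so ΔY = k × (−c·ΔT) = (+$376.35 million) / 0.35 ≈ +$1,075 million.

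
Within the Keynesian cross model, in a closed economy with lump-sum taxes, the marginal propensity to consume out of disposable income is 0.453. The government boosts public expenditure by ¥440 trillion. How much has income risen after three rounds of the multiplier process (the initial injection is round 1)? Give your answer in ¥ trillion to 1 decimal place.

¥729.6 trillion

Round 1 adds ΔG = ¥440 trillion; each later round is MPC = 0.453 times the previous.
After 3 rounds: 440 + 199.32 + 90.29196 = ΔG·(1 − c^3)/(1 − c) = 440 × (1 − 0.092959677)/0.547 ≈ ¥729.6 trillion.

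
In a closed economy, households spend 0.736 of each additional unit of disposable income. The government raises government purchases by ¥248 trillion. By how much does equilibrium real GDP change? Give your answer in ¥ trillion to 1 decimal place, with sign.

Spending multiplier = 1/(1 − MPC) = 1/(1 − 0.736) = 1/0.264 ≈ 3.788.
ΔY = k × ΔG = (+¥248 trillion) / 0.264 ≈ +¥939.4 trillion.

+¥939.4 trillion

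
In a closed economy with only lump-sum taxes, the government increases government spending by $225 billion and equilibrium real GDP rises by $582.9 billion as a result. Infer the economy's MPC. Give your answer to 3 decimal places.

0.614

Implied spending multiplier k = ΔY/ΔG = 582.9/225 ≈ 2.5907.
Since k = 1/(1 − MPC), MPC = 1 − 1/k = 1 − ΔG/ΔY = 1 − 225/582.9 ≈ 0.614.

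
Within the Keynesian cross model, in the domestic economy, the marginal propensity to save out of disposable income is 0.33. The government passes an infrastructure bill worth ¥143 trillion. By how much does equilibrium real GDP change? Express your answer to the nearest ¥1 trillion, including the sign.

+¥433 trillion

MPC = 1 − MPS = 1 − 0.33 = 0.67.
Government-spending multiplier = 1/(1 − MPC) = 1/(1 − 0.67) = 1/0.33 ≈ 3.03.
ΔY = k × ΔG = (+¥143 trillion) / 0.33 ≈ +¥433 trillion.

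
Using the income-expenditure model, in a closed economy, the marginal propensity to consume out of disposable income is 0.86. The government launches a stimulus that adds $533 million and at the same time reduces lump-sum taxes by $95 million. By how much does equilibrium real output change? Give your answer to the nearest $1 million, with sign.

+$4,391 million

Expenditure multiplier = 1/(1 − MPC) = 1/(1 − 0.86) = 1/0.14 ≈ 7.143.
ΔG contributes k·ΔG = (+$533 million) / 0.14 ≈ +$3,807.1 million.
ΔT of −$95 million changes first-round spending by −c·ΔT = +$81.7 million, contributing k·(−c·ΔT) = (+$81.7 million) / 0.14 ≈ +$583.6 million.
Net ΔY = k(ΔG − c·ΔT) = (+$614.7 million) / 0.14 ≈ +$4,391 million.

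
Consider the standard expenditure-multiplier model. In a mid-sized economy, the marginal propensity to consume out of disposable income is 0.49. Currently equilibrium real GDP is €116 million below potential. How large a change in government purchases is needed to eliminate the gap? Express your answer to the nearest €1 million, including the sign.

+€59 million

Spending multiplier = 1/(1 − MPC) = 1/(1 − 0.49) = 1/0.51 ≈ 1.961.
Need ΔY = +€116 million, so ΔG = ΔY/k = (+€116 million) × 0.51 ≈ +€59 million.
The government should increase government purchases by €59 million.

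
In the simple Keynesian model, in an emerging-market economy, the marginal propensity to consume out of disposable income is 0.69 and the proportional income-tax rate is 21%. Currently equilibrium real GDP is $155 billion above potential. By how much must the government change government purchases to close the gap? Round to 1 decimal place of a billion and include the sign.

Spending multiplier = 1/(1 − c(1−t)) = 1/(1 − 0.69×0.79) = 1/0.4549 ≈ 2.198.
Need ΔY = −$155 billion, so ΔG = ΔY/k = (−$155 billion) × 0.4549 ≈ −$70.5 billion.
The government should cut government purchases by $70.5 billion.

−$70.5 billion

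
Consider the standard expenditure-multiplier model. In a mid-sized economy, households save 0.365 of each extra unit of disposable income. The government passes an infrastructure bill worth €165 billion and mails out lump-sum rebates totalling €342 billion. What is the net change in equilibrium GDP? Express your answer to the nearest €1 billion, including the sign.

+€1,047 billion

MPC = 1 − MPS = 1 − 0.365 = 0.635.
Expenditure multiplier = 1/(1 − MPC) = 1/(1 − 0.635) = 1/0.365 ≈ 2.74.
ΔG contributes k·ΔG = (+€165 billion) / 0.365 ≈ +€452.1 billion.
ΔT of −€342 billion changes first-round spending by −c·ΔT = +€217.17 billion, contributing k·(−c·ΔT) = (+€217.17 billion) / 0.365 ≈ +€595 billion.
Net ΔY = k(ΔG − c·ΔT) = (+€382.17 billion) / 0.365 ≈ +€1,047 billion.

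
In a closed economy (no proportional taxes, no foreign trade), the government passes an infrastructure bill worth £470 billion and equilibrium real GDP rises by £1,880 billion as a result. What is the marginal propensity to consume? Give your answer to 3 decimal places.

0.750

Implied spending multiplier k = ΔY/ΔG = 1,880/470 = 4.
Since k = 1/(1 − MPC), MPC = 1 − 1/k = 1 − ΔG/ΔY = 1 − 470/1,880 = 0.750.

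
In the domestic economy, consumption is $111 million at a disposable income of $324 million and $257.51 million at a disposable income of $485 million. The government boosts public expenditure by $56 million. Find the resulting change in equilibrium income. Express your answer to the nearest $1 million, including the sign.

+$622 million

MPC = ΔC/ΔYd = (257.51 − 111)/(485 − 324) = 146.51/161 = 0.91.
Government-spending multiplier = 1/(1 − MPC) = 1/(1 − 0.91) = 1/0.09 ≈ 11.111.
ΔY = k × ΔG = (+$56 million) / 0.09 ≈ +$622 million.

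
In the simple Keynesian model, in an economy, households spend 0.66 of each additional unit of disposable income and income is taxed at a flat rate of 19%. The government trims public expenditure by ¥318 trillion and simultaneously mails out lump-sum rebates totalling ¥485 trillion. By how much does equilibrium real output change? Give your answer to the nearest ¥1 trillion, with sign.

Expenditure multiplier = 1/(1 − c(1−t)) = 1/(1 − 0.66×0.81) = 1/0.4654 ≈ 2.149.
ΔG contributes k·ΔG = (−¥318 trillion) / 0.4654 ≈ −¥683.3 trillion.
ΔT of −¥485 trillion changes first-round spending by −c·ΔT = +¥320.1 trillion, contributing k·(−c·ΔT) = (+¥320.1 trillion) / 0.4654 ≈ +¥687.8 trillion.
Net ΔY = k(ΔG − c·ΔT) = (+¥2.1 trillion) / 0.4654 ≈ +¥5 trillion.

+¥5 trillion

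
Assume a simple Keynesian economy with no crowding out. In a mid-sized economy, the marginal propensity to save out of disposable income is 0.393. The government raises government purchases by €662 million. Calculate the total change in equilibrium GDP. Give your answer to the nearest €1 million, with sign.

MPC = 1 − MPS = 1 − 0.393 = 0.607.
Expenditure multiplier = 1/(1 − MPC) = 1/(1 − 0.607) = 1/0.393 ≈ 2.545.
ΔY = k × ΔG = (+€662 million) / 0.393 ≈ +€1,684 million.

+€1,684 million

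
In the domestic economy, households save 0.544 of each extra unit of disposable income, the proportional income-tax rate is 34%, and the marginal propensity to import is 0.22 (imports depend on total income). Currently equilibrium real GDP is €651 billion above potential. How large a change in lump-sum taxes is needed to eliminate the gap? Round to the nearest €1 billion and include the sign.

+€1,312 billion

MPC = 1 − MPS = 1 − 0.544 = 0.456.
Spending multiplier = 1/(1 − c(1−t) + m) = 1/(1 − 0.456×0.66 + 0.22) = 1/0.91904 ≈ 1.088.
Tax multiplier = −c·k = −0.456/0.91904 ≈ −0.496. Need ΔY = −€651 billion, so ΔT = ΔY/(−c·k) = −(−€651 billion) × 0.91904 / 0.456 ≈ +€1,312 billion.
The government should raise lump-sum taxes by €1,312 billion.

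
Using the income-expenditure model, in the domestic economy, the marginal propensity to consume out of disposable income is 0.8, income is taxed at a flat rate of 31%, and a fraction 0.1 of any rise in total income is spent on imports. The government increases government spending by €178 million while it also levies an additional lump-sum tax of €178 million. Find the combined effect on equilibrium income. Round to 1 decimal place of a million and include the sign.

Expenditure multiplier = 1/(1 − c(1−t) + m) = 1/(1 − 0.8×0.69 + 0.1) = 1/0.548 ≈ 1.825.
ΔG contributes k·ΔG = (+€178 million) / 0.548 ≈ +€324.8 million.
ΔT of +€178 million changes first-round spending by −c·ΔT = −€142.4 million, contributing k·(−c·ΔT) = (−€142.4 million) / 0.548 ≈ −€259.9 million.
Net ΔY = k(ΔG − c·ΔT) = (+€35.6 million) / 0.548 ≈ +€65 million.

+€65.0 million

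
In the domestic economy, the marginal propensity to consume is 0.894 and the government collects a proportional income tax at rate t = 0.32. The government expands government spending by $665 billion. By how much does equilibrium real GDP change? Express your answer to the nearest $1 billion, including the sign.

+$1,696 billion

Government-spending multiplier = 1/(1 − c(1−t)) = 1/(1 − 0.894×0.68) = 1/0.39208 ≈ 2.55.
ΔY = k × ΔG = (+$665 billion) / 0.39208 ≈ +$1,696 billion.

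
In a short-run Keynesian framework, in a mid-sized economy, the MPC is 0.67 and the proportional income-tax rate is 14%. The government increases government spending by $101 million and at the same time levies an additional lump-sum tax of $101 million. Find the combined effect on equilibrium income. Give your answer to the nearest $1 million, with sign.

Expenditure multiplier = 1/(1 − c(1−t)) = 1/(1 − 0.67×0.86) = 1/0.4238 ≈ 2.36.
ΔG contributes k·ΔG = (+$101 million) / 0.4238 ≈ +$238.3 million.
ΔT of +$101 million changes first-round spending by −c·ΔT = −$67.67 million, contributing k·(−c·ΔT) = (−$67.67 million) / 0.4238 ≈ −$159.7 million.
Net ΔY = k(ΔG − c·ΔT) = (+$33.33 million) / 0.4238 ≈ +$79 million.

+$79 million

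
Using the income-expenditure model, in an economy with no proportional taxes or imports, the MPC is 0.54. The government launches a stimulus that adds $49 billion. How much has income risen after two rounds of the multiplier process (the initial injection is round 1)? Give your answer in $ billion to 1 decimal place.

Round 1 adds ΔG = $49 billion; each later round is MPC = 0.54 times the previous.
After 2 rounds: 49 + 26.46 = ΔG·(1 − c^2)/(1 − c) = 49 × (1 − 0.2916)/0.46 ≈ $75.5 billion.

$75.5 billion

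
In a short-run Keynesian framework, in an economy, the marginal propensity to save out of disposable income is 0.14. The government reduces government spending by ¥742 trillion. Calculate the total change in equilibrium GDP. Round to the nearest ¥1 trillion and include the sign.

MPC = 1 − MPS = 1 − 0.14 = 0.86.
Government-spending multiplier = 1/(1 − MPC) = 1/(1 − 0.86) = 1/0.14 ≈ 7.143.
ΔY = k × ΔG = (−¥742 trillion) / 0.14 = −¥5,300 trillion.

−¥5,300 trillion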